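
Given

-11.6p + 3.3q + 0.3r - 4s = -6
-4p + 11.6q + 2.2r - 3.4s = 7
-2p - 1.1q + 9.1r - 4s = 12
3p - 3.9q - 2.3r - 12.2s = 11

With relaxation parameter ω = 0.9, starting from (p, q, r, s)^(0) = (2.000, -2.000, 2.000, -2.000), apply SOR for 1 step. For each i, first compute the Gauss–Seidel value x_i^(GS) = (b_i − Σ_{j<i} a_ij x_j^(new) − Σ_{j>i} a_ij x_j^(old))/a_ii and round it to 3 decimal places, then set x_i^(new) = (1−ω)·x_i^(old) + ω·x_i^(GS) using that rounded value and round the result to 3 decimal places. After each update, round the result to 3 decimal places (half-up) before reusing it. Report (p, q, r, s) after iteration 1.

Iteration 1:
  p: GS value = (-6 - (3.3)·-2.000 - (0.3)·2.000 - (-4)·-2.000) / (-11.6) = 0.690;  p ← (1−ω)·2.000 + ω·0.690 = 0.821
  q: GS value = (7 - (-4)·0.821 - (2.2)·2.000 - (-3.4)·-2.000) / (11.6) = -0.079;  q ← (1−ω)·-2.000 + ω·-0.079 = -0.271
  r: GS value = (12 - (-2)·0.821 - (-1.1)·-0.271 - (-4)·-2.000) / (9.1) = 0.587;  r ← (1−ω)·2.000 + ω·0.587 = 0.728
  s: GS value = (11 - (3)·0.821 - (-3.9)·-0.271 - (-2.3)·0.728) / (-12.2) = -0.750;  s ← (1−ω)·-2.000 + ω·-0.750 = -0.875

(0.821, -0.271, 0.728, -0.875)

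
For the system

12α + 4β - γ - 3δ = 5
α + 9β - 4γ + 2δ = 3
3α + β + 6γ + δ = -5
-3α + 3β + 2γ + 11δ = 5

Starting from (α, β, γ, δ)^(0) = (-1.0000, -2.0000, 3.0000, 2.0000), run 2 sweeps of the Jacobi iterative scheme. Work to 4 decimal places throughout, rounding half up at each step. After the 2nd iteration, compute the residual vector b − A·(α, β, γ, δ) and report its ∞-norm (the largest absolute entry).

6.4527

Iteration 1:
  α = (5 - (4)·-2.0000 - (-1)·3.0000 - (-3)·2.0000) / (12) = 1.8333
  β = (3 - (1)·-1.0000 - (-4)·3.0000 - (2)·2.0000) / (9) = 1.3333
  γ = (-5 - (3)·-1.0000 - (1)·-2.0000 - (1)·2.0000) / (6) = -0.3333
  δ = (5 - (-3)·-1.0000 - (3)·-2.0000 - (2)·3.0000) / (11) = 0.1818
Iteration 2:
  α = (5 - (4)·1.3333 - (-1)·-0.3333 - (-3)·0.1818) / (12) = -0.0101
  β = (3 - (1)·1.8333 - (-4)·-0.3333 - (2)·0.1818) / (9) = -0.0589
  γ = (-5 - (3)·1.8333 - (1)·1.3333 - (1)·0.1818) / (6) = -2.0025
  δ = (5 - (-3)·1.8333 - (3)·1.3333 - (2)·-0.3333) / (11) = 0.6515
Residual b − A·x = (5.3088, -5.7728, 6.4527, 1.9849); ∞-norm = 6.4527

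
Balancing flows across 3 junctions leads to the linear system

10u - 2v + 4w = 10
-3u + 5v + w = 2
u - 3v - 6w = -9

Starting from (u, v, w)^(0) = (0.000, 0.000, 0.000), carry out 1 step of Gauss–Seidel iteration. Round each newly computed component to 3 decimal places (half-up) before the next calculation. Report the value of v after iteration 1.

Iteration 1:
  u = (10 - (-2)·0.000 - (4)·0.000) / (10) = 1.000
  v = (2 - (-3)·1.000 - (1)·0.000) / (5) = 1.000
  w = (-9 - (1)·1.000 - (-3)·1.000) / (-6) = 1.167

1.000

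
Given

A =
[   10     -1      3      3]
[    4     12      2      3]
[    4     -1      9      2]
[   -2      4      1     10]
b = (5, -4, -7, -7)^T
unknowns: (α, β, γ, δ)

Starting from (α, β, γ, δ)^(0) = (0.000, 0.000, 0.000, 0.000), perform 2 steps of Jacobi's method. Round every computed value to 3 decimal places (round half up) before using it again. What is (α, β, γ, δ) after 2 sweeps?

Iteration 1:
  α = (5 - (-1)·0.000 - (3)·0.000 - (3)·0.000) / (10) = 0.500
  β = (-4 - (4)·0.000 - (2)·0.000 - (3)·0.000) / (12) = -0.333
  γ = (-7 - (4)·0.000 - (-1)·0.000 - (2)·0.000) / (9) = -0.778
  δ = (-7 - (-2)·0.000 - (4)·0.000 - (1)·0.000) / (10) = -0.700
Iteration 2:
  α = (5 - (-1)·-0.333 - (3)·-0.778 - (3)·-0.700) / (10) = 0.910
  β = (-4 - (4)·0.500 - (2)·-0.778 - (3)·-0.700) / (12) = -0.195
  γ = (-7 - (4)·0.500 - (-1)·-0.333 - (2)·-0.700) / (9) = -0.881
  δ = (-7 - (-2)·0.500 - (4)·-0.333 - (1)·-0.778) / (10) = -0.389

(0.910, -0.195, -0.881, -0.389)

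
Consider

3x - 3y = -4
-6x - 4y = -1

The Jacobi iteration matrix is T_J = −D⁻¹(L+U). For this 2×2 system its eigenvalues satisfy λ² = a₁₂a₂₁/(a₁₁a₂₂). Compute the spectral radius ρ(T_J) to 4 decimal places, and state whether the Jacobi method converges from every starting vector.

1.2247

a₁₂a₂₁/(a₁₁a₂₂) = (-3)·(-6) / ((3)·(-4)) = -1.500000
ρ = √|-1.500000| = √1.500000 = 1.2247
ρ > 1, so Jacobi diverges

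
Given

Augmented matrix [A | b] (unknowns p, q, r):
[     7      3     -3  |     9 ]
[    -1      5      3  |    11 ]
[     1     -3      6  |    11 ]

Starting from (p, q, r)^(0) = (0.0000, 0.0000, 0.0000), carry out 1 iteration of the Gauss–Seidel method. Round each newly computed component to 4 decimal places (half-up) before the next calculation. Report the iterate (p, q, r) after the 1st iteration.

Iteration 1:
  p = (9 - (3)·0.0000 - (-3)·0.0000) / (7) = 1.2857
  q = (11 - (-1)·1.2857 - (3)·0.0000) / (5) = 2.4571
  r = (11 - (1)·1.2857 - (-3)·2.4571) / (6) = 2.8476

(1.2857, 2.4571, 2.8476)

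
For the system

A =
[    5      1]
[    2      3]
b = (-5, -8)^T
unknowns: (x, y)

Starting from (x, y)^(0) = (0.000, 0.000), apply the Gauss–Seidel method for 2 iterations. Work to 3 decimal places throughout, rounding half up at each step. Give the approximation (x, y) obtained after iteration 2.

Iteration 1:
  x = (-5 - (1)·0.000) / (5) = -1.000
  y = (-8 - (2)·-1.000) / (3) = -2.000
Iteration 2:
  x = (-5 - (1)·-2.000) / (5) = -0.600
  y = (-8 - (2)·-0.600) / (3) = -2.267

(-0.600, -2.267)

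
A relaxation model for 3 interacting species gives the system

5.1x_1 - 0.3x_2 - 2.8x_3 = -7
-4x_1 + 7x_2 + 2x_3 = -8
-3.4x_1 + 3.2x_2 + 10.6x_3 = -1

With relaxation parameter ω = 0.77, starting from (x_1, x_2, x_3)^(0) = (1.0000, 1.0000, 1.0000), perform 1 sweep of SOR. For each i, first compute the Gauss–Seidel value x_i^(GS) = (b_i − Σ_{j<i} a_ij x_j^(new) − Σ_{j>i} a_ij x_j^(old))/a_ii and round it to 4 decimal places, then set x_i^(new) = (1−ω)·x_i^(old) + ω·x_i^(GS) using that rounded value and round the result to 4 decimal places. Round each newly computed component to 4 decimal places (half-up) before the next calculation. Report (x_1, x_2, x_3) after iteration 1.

Iteration 1:
  x_1: GS value = (-7 - (-0.3)·1.0000 - (-2.8)·1.0000) / (5.1) = -0.7647;  x_1 ← (1−ω)·1.0000 + ω·-0.7647 = -0.3588
  x_2: GS value = (-8 - (-4)·-0.3588 - (2)·1.0000) / (7) = -1.6336;  x_2 ← (1−ω)·1.0000 + ω·-1.6336 = -1.0279
  x_3: GS value = (-1 - (-3.4)·-0.3588 - (3.2)·-1.0279) / (10.6) = 0.1009;  x_3 ← (1−ω)·1.0000 + ω·0.1009 = 0.3077

(-0.3588, -1.0279, 0.3077)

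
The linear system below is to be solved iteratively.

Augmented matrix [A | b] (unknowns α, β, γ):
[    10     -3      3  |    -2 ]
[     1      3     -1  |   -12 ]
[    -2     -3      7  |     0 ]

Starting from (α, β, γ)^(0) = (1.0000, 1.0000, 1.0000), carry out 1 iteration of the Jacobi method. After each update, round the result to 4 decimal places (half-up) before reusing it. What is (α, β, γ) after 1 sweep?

Iteration 1:
  α = (-2 - (-3)·1.0000 - (3)·1.0000) / (10) = -0.2000
  β = (-12 - (1)·1.0000 - (-1)·1.0000) / (3) = -4.0000
  γ = (0 - (-2)·1.0000 - (-3)·1.0000) / (7) = 0.7143

(-0.2000, -4.0000, 0.7143)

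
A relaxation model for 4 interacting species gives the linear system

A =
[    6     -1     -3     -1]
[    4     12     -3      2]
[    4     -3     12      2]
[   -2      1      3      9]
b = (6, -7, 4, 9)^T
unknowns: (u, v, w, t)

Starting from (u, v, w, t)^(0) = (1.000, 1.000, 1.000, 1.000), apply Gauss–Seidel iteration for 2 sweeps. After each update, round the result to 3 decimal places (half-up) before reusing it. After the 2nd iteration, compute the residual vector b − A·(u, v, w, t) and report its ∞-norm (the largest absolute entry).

1.111

Iteration 1:
  u = (6 - (-1)·1.000 - (-3)·1.000 - (-1)·1.000) / (6) = 1.833
  v = (-7 - (4)·1.833 - (-3)·1.000 - (2)·1.000) / (12) = -1.111
  w = (4 - (4)·1.833 - (-3)·-1.111 - (2)·1.000) / (12) = -0.722
  t = (9 - (-2)·1.833 - (1)·-1.111 - (3)·-0.722) / (9) = 1.771
Iteration 2:
  u = (6 - (-1)·-1.111 - (-3)·-0.722 - (-1)·1.771) / (6) = 0.749
  v = (-7 - (4)·0.749 - (-3)·-0.722 - (2)·1.771) / (12) = -1.309
  w = (4 - (4)·0.749 - (-3)·-1.309 - (2)·1.771) / (12) = -0.539
  t = (9 - (-2)·0.749 - (1)·-1.309 - (3)·-0.539) / (9) = 1.492
Residual b − A·x = (0.072, 1.111, 0.561, -0.004); ∞-norm = 1.111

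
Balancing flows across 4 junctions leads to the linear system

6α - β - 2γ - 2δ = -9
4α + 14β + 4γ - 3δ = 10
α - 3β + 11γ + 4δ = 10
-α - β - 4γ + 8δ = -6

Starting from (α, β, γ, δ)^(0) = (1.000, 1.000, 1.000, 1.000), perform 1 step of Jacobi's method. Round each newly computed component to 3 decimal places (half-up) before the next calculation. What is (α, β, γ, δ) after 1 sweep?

(-0.667, 0.357, 0.727, 0.000)

Iteration 1:
  α = (-9 - (-1)·1.000 - (-2)·1.000 - (-2)·1.000) / (6) = -0.667
  β = (10 - (4)·1.000 - (4)·1.000 - (-3)·1.000) / (14) = 0.357
  γ = (10 - (1)·1.000 - (-3)·1.000 - (4)·1.000) / (11) = 0.727
  δ = (-6 - (-1)·1.000 - (-1)·1.000 - (-4)·1.000) / (8) = 0.000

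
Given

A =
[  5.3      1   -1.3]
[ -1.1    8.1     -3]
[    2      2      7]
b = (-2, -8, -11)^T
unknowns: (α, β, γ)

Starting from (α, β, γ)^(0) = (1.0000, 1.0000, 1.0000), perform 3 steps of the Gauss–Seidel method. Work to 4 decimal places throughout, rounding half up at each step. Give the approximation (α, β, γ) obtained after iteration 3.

Iteration 1:
  α = (-2 - (1)·1.0000 - (-1.3)·1.0000) / (5.3) = -0.3208
  β = (-8 - (-1.1)·-0.3208 - (-3)·1.0000) / (8.1) = -0.6608
  γ = (-11 - (2)·-0.3208 - (2)·-0.6608) / (7) = -1.2910
Iteration 2:
  α = (-2 - (1)·-0.6608 - (-1.3)·-1.2910) / (5.3) = -0.5693
  β = (-8 - (-1.1)·-0.5693 - (-3)·-1.2910) / (8.1) = -1.5431
  γ = (-11 - (2)·-0.5693 - (2)·-1.5431) / (7) = -0.9679
Iteration 3:
  α = (-2 - (1)·-1.5431 - (-1.3)·-0.9679) / (5.3) = -0.3236
  β = (-8 - (-1.1)·-0.3236 - (-3)·-0.9679) / (8.1) = -1.3901
  γ = (-11 - (2)·-0.3236 - (2)·-1.3901) / (7) = -1.0818

(-0.3236, -1.3901, -1.0818)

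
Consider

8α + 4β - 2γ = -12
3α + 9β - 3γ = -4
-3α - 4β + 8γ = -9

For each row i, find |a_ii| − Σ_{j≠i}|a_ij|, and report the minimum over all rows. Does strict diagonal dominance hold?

row 1: |8| − (4+2) = 2
row 2: |9| − (3+3) = 3
row 3: |8| − (3+4) = 1
minimum over rows = 1 → strictly diagonally dominant (convergence guaranteed)

1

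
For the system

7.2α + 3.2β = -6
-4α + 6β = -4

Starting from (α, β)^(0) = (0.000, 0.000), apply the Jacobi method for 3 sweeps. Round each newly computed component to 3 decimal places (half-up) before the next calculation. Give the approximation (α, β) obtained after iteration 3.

Iteration 1:
  α = (-6 - (3.2)·0.000) / (7.2) = -0.833
  β = (-4 - (-4)·0.000) / (6) = -0.667
Iteration 2:
  α = (-6 - (3.2)·-0.667) / (7.2) = -0.537
  β = (-4 - (-4)·-0.833) / (6) = -1.222
Iteration 3:
  α = (-6 - (3.2)·-1.222) / (7.2) = -0.290
  β = (-4 - (-4)·-0.537) / (6) = -1.025

(-0.290, -1.025)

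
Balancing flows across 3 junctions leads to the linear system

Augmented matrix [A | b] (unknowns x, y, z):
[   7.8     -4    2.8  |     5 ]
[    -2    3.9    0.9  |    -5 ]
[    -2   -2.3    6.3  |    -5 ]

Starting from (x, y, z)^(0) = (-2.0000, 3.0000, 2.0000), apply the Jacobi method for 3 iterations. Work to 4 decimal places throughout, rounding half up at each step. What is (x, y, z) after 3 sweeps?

Iteration 1:
  x = (5 - (-4)·3.0000 - (2.8)·2.0000) / (7.8) = 1.4615
  y = (-5 - (-2)·-2.0000 - (0.9)·2.0000) / (3.9) = -2.7692
  z = (-5 - (-2)·-2.0000 - (-2.3)·3.0000) / (6.3) = -0.3333
Iteration 2:
  x = (5 - (-4)·-2.7692 - (2.8)·-0.3333) / (7.8) = -0.6594
  y = (-5 - (-2)·1.4615 - (0.9)·-0.3333) / (3.9) = -0.4556
  z = (-5 - (-2)·1.4615 - (-2.3)·-2.7692) / (6.3) = -1.3407
Iteration 3:
  x = (5 - (-4)·-0.4556 - (2.8)·-1.3407) / (7.8) = 0.8887
  y = (-5 - (-2)·-0.6594 - (0.9)·-1.3407) / (3.9) = -1.3108
  z = (-5 - (-2)·-0.6594 - (-2.3)·-0.4556) / (6.3) = -1.1693

(0.8887, -1.3108, -1.1693)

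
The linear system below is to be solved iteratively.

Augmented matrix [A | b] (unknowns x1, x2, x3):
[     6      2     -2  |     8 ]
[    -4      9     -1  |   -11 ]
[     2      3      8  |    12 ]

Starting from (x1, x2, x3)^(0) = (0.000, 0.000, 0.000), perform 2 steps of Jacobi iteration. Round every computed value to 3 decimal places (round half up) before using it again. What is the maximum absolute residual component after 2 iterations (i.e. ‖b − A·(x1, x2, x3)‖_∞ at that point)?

Iteration 1:
  x1 = (8 - (2)·0.000 - (-2)·0.000) / (6) = 1.333
  x2 = (-11 - (-4)·0.000 - (-1)·0.000) / (9) = -1.222
  x3 = (12 - (2)·0.000 - (3)·0.000) / (8) = 1.500
Iteration 2:
  x1 = (8 - (2)·-1.222 - (-2)·1.500) / (6) = 2.241
  x2 = (-11 - (-4)·1.333 - (-1)·1.500) / (9) = -0.463
  x3 = (12 - (2)·1.333 - (3)·-1.222) / (8) = 1.625
Residual b − A·x = (-1.270, 3.756, -4.093); ∞-norm = 4.093

4.093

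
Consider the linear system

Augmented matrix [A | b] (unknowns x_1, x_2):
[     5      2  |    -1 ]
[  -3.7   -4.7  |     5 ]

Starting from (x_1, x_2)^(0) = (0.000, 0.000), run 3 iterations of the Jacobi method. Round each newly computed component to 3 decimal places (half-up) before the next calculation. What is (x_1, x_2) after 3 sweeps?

(0.162, -1.242)

Iteration 1:
  x_1 = (-1 - (2)·0.000) / (5) = -0.200
  x_2 = (5 - (-3.7)·0.000) / (-4.7) = -1.064
Iteration 2:
  x_1 = (-1 - (2)·-1.064) / (5) = 0.226
  x_2 = (5 - (-3.7)·-0.200) / (-4.7) = -0.906
Iteration 3:
  x_1 = (-1 - (2)·-0.906) / (5) = 0.162
  x_2 = (5 - (-3.7)·0.226) / (-4.7) = -1.242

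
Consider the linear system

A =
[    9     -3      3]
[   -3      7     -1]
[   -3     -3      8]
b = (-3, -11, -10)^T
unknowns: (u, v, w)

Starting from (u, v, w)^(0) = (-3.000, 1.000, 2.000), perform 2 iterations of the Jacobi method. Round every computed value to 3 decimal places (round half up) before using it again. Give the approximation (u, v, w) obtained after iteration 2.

(-0.524, -2.143, -2.464)

Iteration 1:
  u = (-3 - (-3)·1.000 - (3)·2.000) / (9) = -0.667
  v = (-11 - (-3)·-3.000 - (-1)·2.000) / (7) = -2.571
  w = (-10 - (-3)·-3.000 - (-3)·1.000) / (8) = -2.000
Iteration 2:
  u = (-3 - (-3)·-2.571 - (3)·-2.000) / (9) = -0.524
  v = (-11 - (-3)·-0.667 - (-1)·-2.000) / (7) = -2.143
  w = (-10 - (-3)·-0.667 - (-3)·-2.571) / (8) = -2.464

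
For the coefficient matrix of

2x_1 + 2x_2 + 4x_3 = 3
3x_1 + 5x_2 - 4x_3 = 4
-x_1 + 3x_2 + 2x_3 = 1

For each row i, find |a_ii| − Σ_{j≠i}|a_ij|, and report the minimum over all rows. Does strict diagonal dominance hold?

row 1: |2| − (2+4) = -4
row 2: |5| − (3+4) = -2
row 3: |2| − (1+3) = -2
minimum over rows = -4 → not strictly diagonally dominant

-4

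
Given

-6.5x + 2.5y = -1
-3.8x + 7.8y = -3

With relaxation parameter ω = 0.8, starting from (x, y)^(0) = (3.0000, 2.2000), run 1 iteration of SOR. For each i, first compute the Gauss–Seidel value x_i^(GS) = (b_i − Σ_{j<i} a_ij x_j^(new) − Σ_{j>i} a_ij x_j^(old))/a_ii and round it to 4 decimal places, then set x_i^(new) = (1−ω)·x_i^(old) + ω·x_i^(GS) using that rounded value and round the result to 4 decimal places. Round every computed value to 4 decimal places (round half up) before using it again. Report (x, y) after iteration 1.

(1.4000, 0.6779)

Iteration 1:
  x: GS value = (-1 - (2.5)·2.2000) / (-6.5) = 1.0000;  x ← (1−ω)·3.0000 + ω·1.0000 = 1.4000
  y: GS value = (-3 - (-3.8)·1.4000) / (7.8) = 0.2974;  y ← (1−ω)·2.2000 + ω·0.2974 = 0.6779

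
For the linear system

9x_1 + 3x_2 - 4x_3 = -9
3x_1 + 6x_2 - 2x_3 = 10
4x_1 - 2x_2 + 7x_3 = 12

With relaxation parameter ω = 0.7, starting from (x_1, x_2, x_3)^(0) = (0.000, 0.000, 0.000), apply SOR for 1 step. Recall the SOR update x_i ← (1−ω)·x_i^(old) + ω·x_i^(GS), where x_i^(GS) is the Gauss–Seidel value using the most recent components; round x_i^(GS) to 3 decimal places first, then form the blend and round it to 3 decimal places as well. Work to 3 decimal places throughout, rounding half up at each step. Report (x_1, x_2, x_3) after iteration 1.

(-0.700, 1.412, 1.763)

Iteration 1:
  x_1: GS value = (-9 - (3)·0.000 - (-4)·0.000) / (9) = -1.000;  x_1 ← (1−ω)·0.000 + ω·-1.000 = -0.700
  x_2: GS value = (10 - (3)·-0.700 - (-2)·0.000) / (6) = 2.017;  x_2 ← (1−ω)·0.000 + ω·2.017 = 1.412
  x_3: GS value = (12 - (4)·-0.700 - (-2)·1.412) / (7) = 2.518;  x_3 ← (1−ω)·0.000 + ω·2.518 = 1.763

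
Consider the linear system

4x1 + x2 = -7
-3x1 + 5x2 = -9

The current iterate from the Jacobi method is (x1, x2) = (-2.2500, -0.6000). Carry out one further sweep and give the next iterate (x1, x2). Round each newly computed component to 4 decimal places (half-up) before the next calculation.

One sweep:
  x1 = (-7 - (1)·-0.6000) / (4) = -1.6000
  x2 = (-9 - (-3)·-2.2500) / (5) = -3.1500

(-1.6000, -3.1500)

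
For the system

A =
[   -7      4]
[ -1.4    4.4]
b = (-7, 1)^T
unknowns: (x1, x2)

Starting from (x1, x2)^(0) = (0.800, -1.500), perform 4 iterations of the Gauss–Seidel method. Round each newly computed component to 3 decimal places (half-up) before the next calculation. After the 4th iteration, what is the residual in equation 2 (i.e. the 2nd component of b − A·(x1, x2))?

Iteration 1:
  x1 = (-7 - (4)·-1.500) / (-7) = 0.143
  x2 = (1 - (-1.4)·0.143) / (4.4) = 0.273
Iteration 2:
  x1 = (-7 - (4)·0.273) / (-7) = 1.156
  x2 = (1 - (-1.4)·1.156) / (4.4) = 0.595
Iteration 3:
  x1 = (-7 - (4)·0.595) / (-7) = 1.340
  x2 = (1 - (-1.4)·1.340) / (4.4) = 0.654
Iteration 4:
  x1 = (-7 - (4)·0.654) / (-7) = 1.374
  x2 = (1 - (-1.4)·1.374) / (4.4) = 0.664
Residual b − A·x = (-0.038, 0.002)

0.002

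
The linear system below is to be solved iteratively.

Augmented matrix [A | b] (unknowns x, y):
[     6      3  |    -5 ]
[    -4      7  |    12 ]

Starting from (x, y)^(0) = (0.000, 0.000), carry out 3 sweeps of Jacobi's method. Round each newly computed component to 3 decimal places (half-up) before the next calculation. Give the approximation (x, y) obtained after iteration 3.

(-1.452, 0.749)

Iteration 1:
  x = (-5 - (3)·0.000) / (6) = -0.833
  y = (12 - (-4)·0.000) / (7) = 1.714
Iteration 2:
  x = (-5 - (3)·1.714) / (6) = -1.690
  y = (12 - (-4)·-0.833) / (7) = 1.238
Iteration 3:
  x = (-5 - (3)·1.238) / (6) = -1.452
  y = (12 - (-4)·-1.690) / (7) = 0.749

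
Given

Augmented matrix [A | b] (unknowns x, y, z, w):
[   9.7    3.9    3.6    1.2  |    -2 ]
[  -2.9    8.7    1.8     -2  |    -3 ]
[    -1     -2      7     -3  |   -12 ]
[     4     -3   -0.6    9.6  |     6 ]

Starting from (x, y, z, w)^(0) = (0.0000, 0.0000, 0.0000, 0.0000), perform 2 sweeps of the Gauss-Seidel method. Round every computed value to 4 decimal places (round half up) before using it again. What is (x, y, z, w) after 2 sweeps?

(0.5936, 0.3452, -1.3314, 0.4023)

Iteration 1:
  x = (-2 - (3.9)·0.0000 - (3.6)·0.0000 - (1.2)·0.0000) / (9.7) = -0.2062
  y = (-3 - (-2.9)·-0.2062 - (1.8)·0.0000 - (-2)·0.0000) / (8.7) = -0.4136
  z = (-12 - (-1)·-0.2062 - (-2)·-0.4136 - (-3)·0.0000) / (7) = -1.8619
  w = (6 - (4)·-0.2062 - (-3)·-0.4136 - (-0.6)·-1.8619) / (9.6) = 0.4653
Iteration 2:
  x = (-2 - (3.9)·-0.4136 - (3.6)·-1.8619 - (1.2)·0.4653) / (9.7) = 0.5936
  y = (-3 - (-2.9)·0.5936 - (1.8)·-1.8619 - (-2)·0.4653) / (8.7) = 0.3452
  z = (-12 - (-1)·0.5936 - (-2)·0.3452 - (-3)·0.4653) / (7) = -1.3314
  w = (6 - (4)·0.5936 - (-3)·0.3452 - (-0.6)·-1.3314) / (9.6) = 0.4023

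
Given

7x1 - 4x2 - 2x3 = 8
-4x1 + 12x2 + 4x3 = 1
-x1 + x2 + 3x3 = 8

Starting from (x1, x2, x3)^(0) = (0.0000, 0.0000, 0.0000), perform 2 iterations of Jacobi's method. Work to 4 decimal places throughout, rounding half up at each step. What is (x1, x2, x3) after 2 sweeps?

Iteration 1:
  x1 = (8 - (-4)·0.0000 - (-2)·0.0000) / (7) = 1.1429
  x2 = (1 - (-4)·0.0000 - (4)·0.0000) / (12) = 0.0833
  x3 = (8 - (-1)·0.0000 - (1)·0.0000) / (3) = 2.6667
Iteration 2:
  x1 = (8 - (-4)·0.0833 - (-2)·2.6667) / (7) = 1.9524
  x2 = (1 - (-4)·1.1429 - (4)·2.6667) / (12) = -0.4246
  x3 = (8 - (-1)·1.1429 - (1)·0.0833) / (3) = 3.0199

(1.9524, -0.4246, 3.0199)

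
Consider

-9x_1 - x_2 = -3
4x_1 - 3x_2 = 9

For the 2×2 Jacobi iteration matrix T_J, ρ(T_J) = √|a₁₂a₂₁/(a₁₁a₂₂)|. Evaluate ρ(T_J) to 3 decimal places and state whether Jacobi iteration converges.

0.385

a₁₂a₂₁/(a₁₁a₂₂) = (-1)·(4) / ((-9)·(-3)) = -0.148148
ρ = √|-0.148148| = √0.148148 = 0.385
ρ < 1, so Jacobi converges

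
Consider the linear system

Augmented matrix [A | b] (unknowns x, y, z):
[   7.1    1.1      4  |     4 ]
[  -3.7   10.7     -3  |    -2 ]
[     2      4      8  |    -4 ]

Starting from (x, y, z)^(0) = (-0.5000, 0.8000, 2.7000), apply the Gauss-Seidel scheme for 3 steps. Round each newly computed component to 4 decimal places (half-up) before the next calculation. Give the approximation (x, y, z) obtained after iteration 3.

(0.9423, -0.0473, -0.7119)

Iteration 1:
  x = (4 - (1.1)·0.8000 - (4)·2.7000) / (7.1) = -1.0817
  y = (-2 - (-3.7)·-1.0817 - (-3)·2.7000) / (10.7) = 0.1960
  z = (-4 - (2)·-1.0817 - (4)·0.1960) / (8) = -0.3276
Iteration 2:
  x = (4 - (1.1)·0.1960 - (4)·-0.3276) / (7.1) = 0.7176
  y = (-2 - (-3.7)·0.7176 - (-3)·-0.3276) / (10.7) = -0.0306
  z = (-4 - (2)·0.7176 - (4)·-0.0306) / (8) = -0.6641
Iteration 3:
  x = (4 - (1.1)·-0.0306 - (4)·-0.6641) / (7.1) = 0.9423
  y = (-2 - (-3.7)·0.9423 - (-3)·-0.6641) / (10.7) = -0.0473
  z = (-4 - (2)·0.9423 - (4)·-0.0473) / (8) = -0.7119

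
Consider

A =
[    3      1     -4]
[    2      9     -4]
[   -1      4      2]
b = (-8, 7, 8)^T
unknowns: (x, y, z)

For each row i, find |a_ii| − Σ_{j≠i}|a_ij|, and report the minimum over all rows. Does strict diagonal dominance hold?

row 1: |3| − (1+4) = -2
row 2: |9| − (2+4) = 3
row 3: |2| − (1+4) = -3
minimum over rows = -3 → not strictly diagonally dominant

-3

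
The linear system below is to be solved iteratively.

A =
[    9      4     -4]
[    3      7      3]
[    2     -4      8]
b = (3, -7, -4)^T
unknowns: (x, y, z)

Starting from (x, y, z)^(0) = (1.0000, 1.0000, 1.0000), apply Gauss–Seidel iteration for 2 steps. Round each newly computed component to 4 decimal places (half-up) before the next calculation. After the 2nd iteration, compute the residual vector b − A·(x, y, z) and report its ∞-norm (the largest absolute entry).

2.0437

Iteration 1:
  x = (3 - (4)·1.0000 - (-4)·1.0000) / (9) = 0.3333
  y = (-7 - (3)·0.3333 - (3)·1.0000) / (7) = -1.5714
  z = (-4 - (2)·0.3333 - (-4)·-1.5714) / (8) = -1.3690
Iteration 2:
  x = (3 - (4)·-1.5714 - (-4)·-1.3690) / (9) = 0.4233
  y = (-7 - (3)·0.4233 - (3)·-1.3690) / (7) = -0.5947
  z = (-4 - (2)·0.4233 - (-4)·-0.5947) / (8) = -0.9032
Residual b − A·x = (-2.0437, -1.3974, 0.0002); ∞-norm = 2.0437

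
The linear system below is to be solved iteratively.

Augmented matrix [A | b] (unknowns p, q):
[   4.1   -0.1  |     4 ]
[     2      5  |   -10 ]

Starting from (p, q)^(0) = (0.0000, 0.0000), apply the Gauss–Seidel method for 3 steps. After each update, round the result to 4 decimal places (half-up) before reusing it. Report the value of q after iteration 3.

Iteration 1:
  p = (4 - (-0.1)·0.0000) / (4.1) = 0.9756
  q = (-10 - (2)·0.9756) / (5) = -2.3902
Iteration 2:
  p = (4 - (-0.1)·-2.3902) / (4.1) = 0.9173
  q = (-10 - (2)·0.9173) / (5) = -2.3669
Iteration 3:
  p = (4 - (-0.1)·-2.3669) / (4.1) = 0.9179
  q = (-10 - (2)·0.9179) / (5) = -2.3672

-2.3672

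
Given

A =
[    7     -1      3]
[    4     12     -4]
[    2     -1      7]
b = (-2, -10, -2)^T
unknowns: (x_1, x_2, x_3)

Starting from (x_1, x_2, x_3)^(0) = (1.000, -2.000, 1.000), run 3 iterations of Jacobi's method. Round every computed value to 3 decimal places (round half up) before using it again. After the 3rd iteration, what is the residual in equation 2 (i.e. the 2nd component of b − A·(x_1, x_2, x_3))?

0.172

Iteration 1:
  x_1 = (-2 - (-1)·-2.000 - (3)·1.000) / (7) = -1.000
  x_2 = (-10 - (4)·1.000 - (-4)·1.000) / (12) = -0.833
  x_3 = (-2 - (2)·1.000 - (-1)·-2.000) / (7) = -0.857
Iteration 2:
  x_1 = (-2 - (-1)·-0.833 - (3)·-0.857) / (7) = -0.037
  x_2 = (-10 - (4)·-1.000 - (-4)·-0.857) / (12) = -0.786
  x_3 = (-2 - (2)·-1.000 - (-1)·-0.833) / (7) = -0.119
Iteration 3:
  x_1 = (-2 - (-1)·-0.786 - (3)·-0.119) / (7) = -0.347
  x_2 = (-10 - (4)·-0.037 - (-4)·-0.119) / (12) = -0.861
  x_3 = (-2 - (2)·-0.037 - (-1)·-0.786) / (7) = -0.387
Residual b − A·x = (0.729, 0.172, 0.542)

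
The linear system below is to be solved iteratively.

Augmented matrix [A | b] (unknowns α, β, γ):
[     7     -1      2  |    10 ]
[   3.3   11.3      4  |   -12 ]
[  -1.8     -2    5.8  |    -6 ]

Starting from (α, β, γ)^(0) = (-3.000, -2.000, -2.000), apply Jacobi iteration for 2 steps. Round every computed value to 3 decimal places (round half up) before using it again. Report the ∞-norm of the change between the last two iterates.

2.332

Iteration 1:
  α = (10 - (-1)·-2.000 - (2)·-2.000) / (7) = 1.714
  β = (-12 - (3.3)·-3.000 - (4)·-2.000) / (11.3) = 0.522
  γ = (-6 - (-1.8)·-3.000 - (-2)·-2.000) / (5.8) = -2.655
Iteration 2:
  α = (10 - (-1)·0.522 - (2)·-2.655) / (7) = 2.262
  β = (-12 - (3.3)·1.714 - (4)·-2.655) / (11.3) = -0.623
  γ = (-6 - (-1.8)·1.714 - (-2)·0.522) / (5.8) = -0.323
Change: (0.548, -1.145, 2.332) → max |·| = 2.332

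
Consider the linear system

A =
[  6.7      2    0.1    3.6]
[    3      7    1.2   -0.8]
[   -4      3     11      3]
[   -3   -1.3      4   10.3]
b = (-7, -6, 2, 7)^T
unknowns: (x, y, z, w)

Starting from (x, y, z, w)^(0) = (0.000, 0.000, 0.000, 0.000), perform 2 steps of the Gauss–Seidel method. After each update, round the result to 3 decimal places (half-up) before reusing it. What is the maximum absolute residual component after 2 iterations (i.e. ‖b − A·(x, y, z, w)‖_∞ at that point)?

Iteration 1:
  x = (-7 - (2)·0.000 - (0.1)·0.000 - (3.6)·0.000) / (6.7) = -1.045
  y = (-6 - (3)·-1.045 - (1.2)·0.000 - (-0.8)·0.000) / (7) = -0.409
  z = (2 - (-4)·-1.045 - (3)·-0.409 - (3)·0.000) / (11) = -0.087
  w = (7 - (-3)·-1.045 - (-1.3)·-0.409 - (4)·-0.087) / (10.3) = 0.357
Iteration 2:
  x = (-7 - (2)·-0.409 - (0.1)·-0.087 - (3.6)·0.357) / (6.7) = -1.113
  y = (-6 - (3)·-1.113 - (1.2)·-0.087 - (-0.8)·0.357) / (7) = -0.324
  z = (2 - (-4)·-1.113 - (3)·-0.324 - (3)·0.357) / (11) = -0.232
  w = (7 - (-3)·-1.113 - (-1.3)·-0.324 - (4)·-0.232) / (10.3) = 0.405
Residual b − A·x = (-0.330, 0.209, -0.143, -0.004); ∞-norm = 0.330

0.330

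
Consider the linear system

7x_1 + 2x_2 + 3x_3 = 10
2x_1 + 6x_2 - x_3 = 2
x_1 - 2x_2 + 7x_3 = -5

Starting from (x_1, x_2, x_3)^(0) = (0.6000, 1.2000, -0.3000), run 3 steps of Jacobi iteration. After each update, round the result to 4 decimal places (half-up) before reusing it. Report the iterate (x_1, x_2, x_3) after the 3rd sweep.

(1.8410, -0.3442, -0.9851)

Iteration 1:
  x_1 = (10 - (2)·1.2000 - (3)·-0.3000) / (7) = 1.2143
  x_2 = (2 - (2)·0.6000 - (-1)·-0.3000) / (6) = 0.0833
  x_3 = (-5 - (1)·0.6000 - (-2)·1.2000) / (7) = -0.4571
Iteration 2:
  x_1 = (10 - (2)·0.0833 - (3)·-0.4571) / (7) = 1.6007
  x_2 = (2 - (2)·1.2143 - (-1)·-0.4571) / (6) = -0.1476
  x_3 = (-5 - (1)·1.2143 - (-2)·0.0833) / (7) = -0.8640
Iteration 3:
  x_1 = (10 - (2)·-0.1476 - (3)·-0.8640) / (7) = 1.8410
  x_2 = (2 - (2)·1.6007 - (-1)·-0.8640) / (6) = -0.3442
  x_3 = (-5 - (1)·1.6007 - (-2)·-0.1476) / (7) = -0.9851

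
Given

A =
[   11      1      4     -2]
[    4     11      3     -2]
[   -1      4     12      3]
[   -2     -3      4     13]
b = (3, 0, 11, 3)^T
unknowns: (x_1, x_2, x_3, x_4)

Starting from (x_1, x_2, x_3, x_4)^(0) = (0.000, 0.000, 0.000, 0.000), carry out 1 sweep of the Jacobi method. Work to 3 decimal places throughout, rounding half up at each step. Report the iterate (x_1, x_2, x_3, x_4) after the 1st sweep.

Iteration 1:
  x_1 = (3 - (1)·0.000 - (4)·0.000 - (-2)·0.000) / (11) = 0.273
  x_2 = (0 - (4)·0.000 - (3)·0.000 - (-2)·0.000) / (11) = 0.000
  x_3 = (11 - (-1)·0.000 - (4)·0.000 - (3)·0.000) / (12) = 0.917
  x_4 = (3 - (-2)·0.000 - (-3)·0.000 - (4)·0.000) / (13) = 0.231

(0.273, 0.000, 0.917, 0.231)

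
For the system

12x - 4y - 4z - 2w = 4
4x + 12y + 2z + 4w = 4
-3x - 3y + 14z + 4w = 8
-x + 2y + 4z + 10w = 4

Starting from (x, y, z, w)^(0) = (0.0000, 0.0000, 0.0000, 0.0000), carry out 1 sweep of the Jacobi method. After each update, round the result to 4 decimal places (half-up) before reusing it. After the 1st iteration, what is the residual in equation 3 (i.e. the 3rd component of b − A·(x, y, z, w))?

0.4002

Iteration 1:
  x = (4 - (-4)·0.0000 - (-4)·0.0000 - (-2)·0.0000) / (12) = 0.3333
  y = (4 - (4)·0.0000 - (2)·0.0000 - (4)·0.0000) / (12) = 0.3333
  z = (8 - (-3)·0.0000 - (-3)·0.0000 - (4)·0.0000) / (14) = 0.5714
  w = (4 - (-1)·0.0000 - (2)·0.0000 - (4)·0.0000) / (10) = 0.4000
Residual b − A·x = (4.4192, -4.0756, 0.4002, -2.6189)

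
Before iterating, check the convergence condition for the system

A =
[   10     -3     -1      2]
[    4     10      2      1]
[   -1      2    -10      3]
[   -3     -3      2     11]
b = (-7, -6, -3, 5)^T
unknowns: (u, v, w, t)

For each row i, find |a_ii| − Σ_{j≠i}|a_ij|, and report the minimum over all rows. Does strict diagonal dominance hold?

row 1: |10| − (3+1+2) = 4
row 2: |10| − (4+2+1) = 3
row 3: |-10| − (1+2+3) = 4
row 4: |11| − (3+3+2) = 3
minimum over rows = 3 → strictly diagonally dominant (convergence guaranteed)

3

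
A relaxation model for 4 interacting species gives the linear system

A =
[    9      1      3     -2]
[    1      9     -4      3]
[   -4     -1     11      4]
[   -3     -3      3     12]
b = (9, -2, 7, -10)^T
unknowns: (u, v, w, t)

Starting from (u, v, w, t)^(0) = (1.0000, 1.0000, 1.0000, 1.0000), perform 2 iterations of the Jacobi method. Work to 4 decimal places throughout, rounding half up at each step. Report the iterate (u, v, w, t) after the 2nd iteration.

(0.6526, 0.2090, 1.1111, -0.8763)

Iteration 1:
  u = (9 - (1)·1.0000 - (3)·1.0000 - (-2)·1.0000) / (9) = 0.7778
  v = (-2 - (1)·1.0000 - (-4)·1.0000 - (3)·1.0000) / (9) = -0.2222
  w = (7 - (-4)·1.0000 - (-1)·1.0000 - (4)·1.0000) / (11) = 0.7273
  t = (-10 - (-3)·1.0000 - (-3)·1.0000 - (3)·1.0000) / (12) = -0.5833
Iteration 2:
  u = (9 - (1)·-0.2222 - (3)·0.7273 - (-2)·-0.5833) / (9) = 0.6526
  v = (-2 - (1)·0.7778 - (-4)·0.7273 - (3)·-0.5833) / (9) = 0.2090
  w = (7 - (-4)·0.7778 - (-1)·-0.2222 - (4)·-0.5833) / (11) = 1.1111
  t = (-10 - (-3)·0.7778 - (-3)·-0.2222 - (3)·0.7273) / (12) = -0.8763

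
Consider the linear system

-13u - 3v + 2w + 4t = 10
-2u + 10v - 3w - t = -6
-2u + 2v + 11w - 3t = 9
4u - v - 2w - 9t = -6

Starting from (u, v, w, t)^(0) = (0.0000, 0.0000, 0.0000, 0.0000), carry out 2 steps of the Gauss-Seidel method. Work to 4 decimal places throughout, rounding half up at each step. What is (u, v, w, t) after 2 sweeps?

(-0.3999, -0.4126, 0.8825, 0.3387)

Iteration 1:
  u = (10 - (-3)·0.0000 - (2)·0.0000 - (4)·0.0000) / (-13) = -0.7692
  v = (-6 - (-2)·-0.7692 - (-3)·0.0000 - (-1)·0.0000) / (10) = -0.7538
  w = (9 - (-2)·-0.7692 - (2)·-0.7538 - (-3)·0.0000) / (11) = 0.8154
  t = (-6 - (4)·-0.7692 - (-1)·-0.7538 - (-2)·0.8154) / (-9) = 0.2274
Iteration 2:
  u = (10 - (-3)·-0.7538 - (2)·0.8154 - (4)·0.2274) / (-13) = -0.3999
  v = (-6 - (-2)·-0.3999 - (-3)·0.8154 - (-1)·0.2274) / (10) = -0.4126
  w = (9 - (-2)·-0.3999 - (2)·-0.4126 - (-3)·0.2274) / (11) = 0.8825
  t = (-6 - (4)·-0.3999 - (-1)·-0.4126 - (-2)·0.8825) / (-9) = 0.3387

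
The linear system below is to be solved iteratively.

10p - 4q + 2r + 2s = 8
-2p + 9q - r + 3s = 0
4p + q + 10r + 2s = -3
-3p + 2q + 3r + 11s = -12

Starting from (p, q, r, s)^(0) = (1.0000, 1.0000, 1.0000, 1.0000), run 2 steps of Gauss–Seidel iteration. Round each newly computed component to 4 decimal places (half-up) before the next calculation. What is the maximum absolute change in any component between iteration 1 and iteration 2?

0.4065

Iteration 1:
  p = (8 - (-4)·1.0000 - (2)·1.0000 - (2)·1.0000) / (10) = 0.8000
  q = (0 - (-2)·0.8000 - (-1)·1.0000 - (3)·1.0000) / (9) = -0.0444
  r = (-3 - (4)·0.8000 - (1)·-0.0444 - (2)·1.0000) / (10) = -0.8156
  s = (-12 - (-3)·0.8000 - (2)·-0.0444 - (3)·-0.8156) / (11) = -0.6422
Iteration 2:
  p = (8 - (-4)·-0.0444 - (2)·-0.8156 - (2)·-0.6422) / (10) = 1.0738
  q = (0 - (-2)·1.0738 - (-1)·-0.8156 - (3)·-0.6422) / (9) = 0.3621
  r = (-3 - (4)·1.0738 - (1)·0.3621 - (2)·-0.6422) / (10) = -0.6373
  s = (-12 - (-3)·1.0738 - (2)·0.3621 - (3)·-0.6373) / (11) = -0.6901
Change: (0.2738, 0.4065, 0.1783, -0.0479) → max |·| = 0.4065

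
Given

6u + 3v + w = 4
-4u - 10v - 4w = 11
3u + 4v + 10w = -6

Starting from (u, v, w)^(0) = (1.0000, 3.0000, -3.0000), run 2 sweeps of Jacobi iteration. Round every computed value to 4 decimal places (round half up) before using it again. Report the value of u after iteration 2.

1.1667

Iteration 1:
  u = (4 - (3)·3.0000 - (1)·-3.0000) / (6) = -0.3333
  v = (11 - (-4)·1.0000 - (-4)·-3.0000) / (-10) = -0.3000
  w = (-6 - (3)·1.0000 - (4)·3.0000) / (10) = -2.1000
Iteration 2:
  u = (4 - (3)·-0.3000 - (1)·-2.1000) / (6) = 1.1667
  v = (11 - (-4)·-0.3333 - (-4)·-2.1000) / (-10) = -0.1267
  w = (-6 - (3)·-0.3333 - (4)·-0.3000) / (10) = -0.3800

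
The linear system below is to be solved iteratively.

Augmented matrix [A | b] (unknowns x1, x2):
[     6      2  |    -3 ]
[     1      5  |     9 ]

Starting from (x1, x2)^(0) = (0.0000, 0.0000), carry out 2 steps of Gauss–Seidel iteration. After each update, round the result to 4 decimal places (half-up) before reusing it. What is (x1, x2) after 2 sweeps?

(-1.1333, 2.0267)

Iteration 1:
  x1 = (-3 - (2)·0.0000) / (6) = -0.5000
  x2 = (9 - (1)·-0.5000) / (5) = 1.9000
Iteration 2:
  x1 = (-3 - (2)·1.9000) / (6) = -1.1333
  x2 = (9 - (1)·-1.1333) / (5) = 2.0267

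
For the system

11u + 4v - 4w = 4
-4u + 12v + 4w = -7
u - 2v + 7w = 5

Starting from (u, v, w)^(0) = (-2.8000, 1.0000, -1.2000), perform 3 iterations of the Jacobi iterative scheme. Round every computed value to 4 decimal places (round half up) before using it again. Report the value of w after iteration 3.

0.1900

Iteration 1:
  u = (4 - (4)·1.0000 - (-4)·-1.2000) / (11) = -0.4364
  v = (-7 - (-4)·-2.8000 - (4)·-1.2000) / (12) = -1.1167
  w = (5 - (1)·-2.8000 - (-2)·1.0000) / (7) = 1.4000
Iteration 2:
  u = (4 - (4)·-1.1167 - (-4)·1.4000) / (11) = 1.2788
  v = (-7 - (-4)·-0.4364 - (4)·1.4000) / (12) = -1.1955
  w = (5 - (1)·-0.4364 - (-2)·-1.1167) / (7) = 0.4576
Iteration 3:
  u = (4 - (4)·-1.1955 - (-4)·0.4576) / (11) = 0.9648
  v = (-7 - (-4)·1.2788 - (4)·0.4576) / (12) = -0.3096
  w = (5 - (1)·1.2788 - (-2)·-1.1955) / (7) = 0.1900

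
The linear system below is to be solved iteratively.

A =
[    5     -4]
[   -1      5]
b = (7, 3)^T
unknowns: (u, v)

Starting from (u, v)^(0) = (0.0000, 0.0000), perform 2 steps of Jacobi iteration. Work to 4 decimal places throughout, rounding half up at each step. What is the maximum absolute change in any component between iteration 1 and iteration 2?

0.4800

Iteration 1:
  u = (7 - (-4)·0.0000) / (5) = 1.4000
  v = (3 - (-1)·0.0000) / (5) = 0.6000
Iteration 2:
  u = (7 - (-4)·0.6000) / (5) = 1.8800
  v = (3 - (-1)·1.4000) / (5) = 0.8800
Change: (0.4800, 0.2800) → max |·| = 0.4800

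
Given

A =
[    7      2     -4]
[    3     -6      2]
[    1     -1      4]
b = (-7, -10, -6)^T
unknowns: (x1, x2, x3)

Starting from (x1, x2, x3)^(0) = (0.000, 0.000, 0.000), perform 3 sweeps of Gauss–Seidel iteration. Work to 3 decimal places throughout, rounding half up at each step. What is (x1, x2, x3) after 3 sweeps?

(-1.647, 0.534, -0.955)

Iteration 1:
  x1 = (-7 - (2)·0.000 - (-4)·0.000) / (7) = -1.000
  x2 = (-10 - (3)·-1.000 - (2)·0.000) / (-6) = 1.167
  x3 = (-6 - (1)·-1.000 - (-1)·1.167) / (4) = -0.958
Iteration 2:
  x1 = (-7 - (2)·1.167 - (-4)·-0.958) / (7) = -1.881
  x2 = (-10 - (3)·-1.881 - (2)·-0.958) / (-6) = 0.407
  x3 = (-6 - (1)·-1.881 - (-1)·0.407) / (4) = -0.928
Iteration 3:
  x1 = (-7 - (2)·0.407 - (-4)·-0.928) / (7) = -1.647
  x2 = (-10 - (3)·-1.647 - (2)·-0.928) / (-6) = 0.534
  x3 = (-6 - (1)·-1.647 - (-1)·0.534) / (4) = -0.955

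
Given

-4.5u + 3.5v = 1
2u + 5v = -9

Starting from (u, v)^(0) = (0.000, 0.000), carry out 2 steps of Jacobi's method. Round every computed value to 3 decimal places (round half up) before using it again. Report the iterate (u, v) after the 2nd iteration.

(-1.622, -1.711)

Iteration 1:
  u = (1 - (3.5)·0.000) / (-4.5) = -0.222
  v = (-9 - (2)·0.000) / (5) = -1.800
Iteration 2:
  u = (1 - (3.5)·-1.800) / (-4.5) = -1.622
  v = (-9 - (2)·-0.222) / (5) = -1.711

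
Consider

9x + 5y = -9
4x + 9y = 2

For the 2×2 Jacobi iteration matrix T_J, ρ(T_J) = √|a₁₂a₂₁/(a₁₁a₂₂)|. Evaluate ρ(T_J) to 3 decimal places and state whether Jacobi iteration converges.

a₁₂a₂₁/(a₁₁a₂₂) = (5)·(4) / ((9)·(9)) = 0.246914
ρ = √|0.246914| = √0.246914 = 0.497
ρ < 1, so Jacobi converges

0.497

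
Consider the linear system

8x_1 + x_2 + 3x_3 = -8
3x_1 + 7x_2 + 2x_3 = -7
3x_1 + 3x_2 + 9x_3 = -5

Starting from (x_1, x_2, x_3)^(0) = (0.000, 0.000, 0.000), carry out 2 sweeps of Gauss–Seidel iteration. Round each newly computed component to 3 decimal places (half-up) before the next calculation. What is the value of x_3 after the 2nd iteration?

Iteration 1:
  x_1 = (-8 - (1)·0.000 - (3)·0.000) / (8) = -1.000
  x_2 = (-7 - (3)·-1.000 - (2)·0.000) / (7) = -0.571
  x_3 = (-5 - (3)·-1.000 - (3)·-0.571) / (9) = -0.032
Iteration 2:
  x_1 = (-8 - (1)·-0.571 - (3)·-0.032) / (8) = -0.917
  x_2 = (-7 - (3)·-0.917 - (2)·-0.032) / (7) = -0.598
  x_3 = (-5 - (3)·-0.917 - (3)·-0.598) / (9) = -0.051

-0.051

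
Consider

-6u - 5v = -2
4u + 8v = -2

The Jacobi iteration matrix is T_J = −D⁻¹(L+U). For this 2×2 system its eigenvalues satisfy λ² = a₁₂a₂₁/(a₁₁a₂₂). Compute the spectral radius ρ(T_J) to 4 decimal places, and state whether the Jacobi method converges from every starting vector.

0.6455

a₁₂a₂₁/(a₁₁a₂₂) = (-5)·(4) / ((-6)·(8)) = 0.416667
ρ = √|0.416667| = √0.416667 = 0.6455
ρ < 1, so Jacobi converges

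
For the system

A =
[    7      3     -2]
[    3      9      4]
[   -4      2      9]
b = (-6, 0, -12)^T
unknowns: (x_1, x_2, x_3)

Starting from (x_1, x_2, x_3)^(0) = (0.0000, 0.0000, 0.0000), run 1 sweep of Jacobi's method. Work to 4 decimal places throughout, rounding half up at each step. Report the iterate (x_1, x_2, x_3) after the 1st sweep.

(-0.8571, 0.0000, -1.3333)

Iteration 1:
  x_1 = (-6 - (3)·0.0000 - (-2)·0.0000) / (7) = -0.8571
  x_2 = (0 - (3)·0.0000 - (4)·0.0000) / (9) = 0.0000
  x_3 = (-12 - (-4)·0.0000 - (2)·0.0000) / (9) = -1.3333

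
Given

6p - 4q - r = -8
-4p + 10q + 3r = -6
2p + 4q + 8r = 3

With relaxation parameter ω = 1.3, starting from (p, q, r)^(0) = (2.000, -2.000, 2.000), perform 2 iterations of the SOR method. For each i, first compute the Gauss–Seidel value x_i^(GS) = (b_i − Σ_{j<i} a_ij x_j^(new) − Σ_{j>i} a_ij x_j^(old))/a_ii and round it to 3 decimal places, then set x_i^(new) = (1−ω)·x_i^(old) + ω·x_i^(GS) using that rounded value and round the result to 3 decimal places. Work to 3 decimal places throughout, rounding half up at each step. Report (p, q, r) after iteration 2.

Iteration 1:
  p: GS value = (-8 - (-4)·-2.000 - (-1)·2.000) / (6) = -2.333;  p ← (1−ω)·2.000 + ω·-2.333 = -3.633
  q: GS value = (-6 - (-4)·-3.633 - (3)·2.000) / (10) = -2.653;  q ← (1−ω)·-2.000 + ω·-2.653 = -2.849
  r: GS value = (3 - (2)·-3.633 - (4)·-2.849) / (8) = 2.708;  r ← (1−ω)·2.000 + ω·2.708 = 2.920
Iteration 2:
  p: GS value = (-8 - (-4)·-2.849 - (-1)·2.920) / (6) = -2.746;  p ← (1−ω)·-3.633 + ω·-2.746 = -2.480
  q: GS value = (-6 - (-4)·-2.480 - (3)·2.920) / (10) = -2.468;  q ← (1−ω)·-2.849 + ω·-2.468 = -2.354
  r: GS value = (3 - (2)·-2.480 - (4)·-2.354) / (8) = 2.172;  r ← (1−ω)·2.920 + ω·2.172 = 1.948

(-2.480, -2.354, 1.948)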